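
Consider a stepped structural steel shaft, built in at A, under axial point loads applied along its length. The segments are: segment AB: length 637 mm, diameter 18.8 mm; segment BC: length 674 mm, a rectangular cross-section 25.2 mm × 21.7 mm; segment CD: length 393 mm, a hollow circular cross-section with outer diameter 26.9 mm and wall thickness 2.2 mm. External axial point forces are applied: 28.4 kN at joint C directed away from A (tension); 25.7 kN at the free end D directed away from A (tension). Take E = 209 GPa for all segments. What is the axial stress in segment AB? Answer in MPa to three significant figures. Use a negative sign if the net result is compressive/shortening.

Internal axial forces (sectioning from the free end, tension +): N_CD = 25.7 kN, N_BC = 54.1 kN, N_AB = 54.1 kN.
A_AB = 277.6 mm².
σ_AB = N_AB/A_AB = 54100/277.6 = 194.9 MPa.

195 MPa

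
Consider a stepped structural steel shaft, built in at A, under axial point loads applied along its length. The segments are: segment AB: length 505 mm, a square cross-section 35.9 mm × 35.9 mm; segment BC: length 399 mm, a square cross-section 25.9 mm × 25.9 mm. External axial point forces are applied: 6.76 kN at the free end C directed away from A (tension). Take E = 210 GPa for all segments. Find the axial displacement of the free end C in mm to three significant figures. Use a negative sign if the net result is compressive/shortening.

0.0318 mm

Internal axial forces (sectioning from the free end, tension +): N_BC = 6.76 kN, N_AB = 6.76 kN.
A_AB = 1289 mm².
A_BC = 670.8 mm².
δ_AB = 6760·505/(1289·210000) = 0.01261 mm
δ_BC = 6760·399/(670.8·210000) = 0.01915 mm
δ = Σδ_i = 0.03176 mm.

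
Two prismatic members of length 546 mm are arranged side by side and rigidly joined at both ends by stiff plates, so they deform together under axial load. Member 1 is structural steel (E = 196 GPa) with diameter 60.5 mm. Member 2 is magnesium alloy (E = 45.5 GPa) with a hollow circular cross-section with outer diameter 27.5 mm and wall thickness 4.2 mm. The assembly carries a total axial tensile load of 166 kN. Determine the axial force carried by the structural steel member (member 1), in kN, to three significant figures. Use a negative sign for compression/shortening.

162 kN

A_1 = 2875 mm².
A_2 = 307.4 mm².
Equal strain + equilibrium ⇒ each member carries load in proportion to AE: A₁E₁ = 563500000 N, A₂E₂ = 13990000 N, ΣAE = 577400000 N.
F₁ = P·A₁E₁/ΣAE = 166000·563500000/577400000 = 162000 N.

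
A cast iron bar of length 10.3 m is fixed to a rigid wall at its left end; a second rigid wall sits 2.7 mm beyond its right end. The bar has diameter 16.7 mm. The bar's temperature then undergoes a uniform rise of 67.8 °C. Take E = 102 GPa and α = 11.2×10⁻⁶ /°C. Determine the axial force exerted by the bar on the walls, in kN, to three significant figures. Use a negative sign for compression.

-11.1 kN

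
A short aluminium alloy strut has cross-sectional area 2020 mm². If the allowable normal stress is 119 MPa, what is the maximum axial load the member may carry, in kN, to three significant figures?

240 kN

P_max = σ_allow · A = 119 · 2020 = 240400 N = 240.4 kN.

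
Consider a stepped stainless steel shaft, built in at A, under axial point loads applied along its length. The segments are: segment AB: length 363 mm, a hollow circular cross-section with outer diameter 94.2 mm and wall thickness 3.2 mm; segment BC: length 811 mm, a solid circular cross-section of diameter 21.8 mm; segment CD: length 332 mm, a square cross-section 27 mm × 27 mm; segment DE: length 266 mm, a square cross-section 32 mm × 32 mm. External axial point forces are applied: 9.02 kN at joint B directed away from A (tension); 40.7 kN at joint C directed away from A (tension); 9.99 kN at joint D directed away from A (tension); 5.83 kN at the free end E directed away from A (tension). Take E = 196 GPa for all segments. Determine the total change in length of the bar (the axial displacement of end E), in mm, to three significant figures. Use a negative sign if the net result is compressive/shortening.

0.804 mm

Internal axial forces (sectioning from the free end, tension +): N_DE = 5.83 kN, N_CD = 15.82 kN, N_BC = 56.52 kN, N_AB = 65.54 kN.
A_AB = 914.8 mm².
A_BC = 373.3 mm².
A_CD = 729 mm².
A_DE = 1024 mm².
δ_AB = 65540·363/(914.8·196000) = 0.1327 mm
δ_BC = 56520·811/(373.3·196000) = 0.6266 mm
δ_CD = 15820·332/(729·196000) = 0.03676 mm
δ_DE = 5830·266/(1024·196000) = 0.007727 mm
δ = Σδ_i = 0.8037 mm.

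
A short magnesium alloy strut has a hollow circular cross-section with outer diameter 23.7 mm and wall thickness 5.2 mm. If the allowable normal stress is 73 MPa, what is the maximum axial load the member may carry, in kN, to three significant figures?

22.1 kN

A = 302.2 mm².
P_max = σ_allow · A = 73 · 302.2 = 22060 N = 22.06 kN.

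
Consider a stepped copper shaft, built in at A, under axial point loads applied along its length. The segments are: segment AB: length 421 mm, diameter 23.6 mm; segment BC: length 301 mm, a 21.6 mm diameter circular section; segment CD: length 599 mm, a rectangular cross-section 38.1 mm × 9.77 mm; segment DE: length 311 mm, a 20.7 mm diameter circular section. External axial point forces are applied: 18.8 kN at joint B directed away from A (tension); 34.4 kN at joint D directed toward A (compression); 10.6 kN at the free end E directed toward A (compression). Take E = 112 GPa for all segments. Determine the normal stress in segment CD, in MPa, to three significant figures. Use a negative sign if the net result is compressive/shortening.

-121 MPa

Internal axial forces (sectioning from the free end, tension +): N_DE = -10.6 kN, N_CD = -45 kN, N_BC = -45 kN, N_AB = -26.2 kN.
A_CD = 372.2 mm².
σ_CD = N_CD/A_CD = -45000/372.2 = -120.9 MPa.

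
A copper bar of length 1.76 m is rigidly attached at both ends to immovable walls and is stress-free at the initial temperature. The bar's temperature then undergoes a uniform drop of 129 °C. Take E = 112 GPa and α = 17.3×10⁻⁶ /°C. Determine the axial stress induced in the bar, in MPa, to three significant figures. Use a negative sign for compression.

Free thermal expansion αLΔT = 17.3e-6 · 1760 · -129 = -3.928 mm.
The walls impose strain ε = −(-3.928)/1760 = 2.2317e-03; σ = Eε = 112000 · 2.2317e-03 = 250 MPa.

250 MPa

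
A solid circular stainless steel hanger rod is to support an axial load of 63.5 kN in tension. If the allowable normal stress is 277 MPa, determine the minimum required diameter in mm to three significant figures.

Required area A ≥ P/σ_allow = 63500/277 = 229.2 mm².
For a solid circular section, d ≥ √(4A/π) = 17.08 mm.

17.1 mm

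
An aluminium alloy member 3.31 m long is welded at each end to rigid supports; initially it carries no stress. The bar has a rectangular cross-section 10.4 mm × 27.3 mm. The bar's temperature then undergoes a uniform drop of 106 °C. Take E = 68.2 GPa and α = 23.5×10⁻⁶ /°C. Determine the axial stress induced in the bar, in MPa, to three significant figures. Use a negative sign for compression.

Free thermal expansion αLΔT = 23.5e-6 · 3310 · -106 = -8.245 mm.
The walls impose strain ε = −(-8.245)/3310 = 2.4910e-03; σ = Eε = 68200 · 2.4910e-03 = 169.9 MPa.

170 MPa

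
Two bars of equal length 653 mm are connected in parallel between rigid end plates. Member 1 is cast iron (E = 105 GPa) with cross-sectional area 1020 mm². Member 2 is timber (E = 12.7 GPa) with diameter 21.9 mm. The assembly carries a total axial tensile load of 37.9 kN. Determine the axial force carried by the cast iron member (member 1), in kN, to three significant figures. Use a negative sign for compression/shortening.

A_2 = 376.7 mm².
Equal strain + equilibrium ⇒ each member carries load in proportion to AE: A₁E₁ = 107100000 N, A₂E₂ = 4784000 N, ΣAE = 111900000 N.
F₁ = P·A₁E₁/ΣAE = 37900·107100000/111900000 = 36280 N.

36.3 kN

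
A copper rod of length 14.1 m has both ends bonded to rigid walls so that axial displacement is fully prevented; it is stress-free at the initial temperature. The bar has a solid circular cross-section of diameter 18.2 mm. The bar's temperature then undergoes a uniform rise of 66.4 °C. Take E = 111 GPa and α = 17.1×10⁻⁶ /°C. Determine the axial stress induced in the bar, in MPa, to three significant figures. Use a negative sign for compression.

Free thermal expansion αLΔT = 17.1e-6 · 14100 · 66.4 = 16.01 mm.
The walls impose strain ε = −(16.01)/14100 = -1.1354e-03; σ = Eε = 111000 · -1.1354e-03 = -126 MPa.

-126 MPa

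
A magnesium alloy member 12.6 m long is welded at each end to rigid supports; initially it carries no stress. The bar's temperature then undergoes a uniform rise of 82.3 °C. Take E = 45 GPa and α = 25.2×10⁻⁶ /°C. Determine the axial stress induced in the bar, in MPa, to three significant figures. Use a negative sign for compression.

Free thermal expansion αLΔT = 25.2e-6 · 12600 · 82.3 = 26.13 mm.
The walls impose strain ε = −(26.13)/12600 = -2.0740e-03; σ = Eε = 45000 · -2.0740e-03 = -93.33 MPa.

-93.3 MPa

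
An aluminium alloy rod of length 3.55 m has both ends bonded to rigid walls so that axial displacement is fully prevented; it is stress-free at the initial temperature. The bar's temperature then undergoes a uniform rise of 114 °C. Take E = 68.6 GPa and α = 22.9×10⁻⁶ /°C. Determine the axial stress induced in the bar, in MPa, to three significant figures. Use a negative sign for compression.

Free thermal expansion αLΔT = 22.9e-6 · 3550 · 114 = 9.268 mm.
The walls impose strain ε = −(9.268)/3550 = -2.6106e-03; σ = Eε = 68600 · -2.6106e-03 = -179.1 MPa.

-179 MPa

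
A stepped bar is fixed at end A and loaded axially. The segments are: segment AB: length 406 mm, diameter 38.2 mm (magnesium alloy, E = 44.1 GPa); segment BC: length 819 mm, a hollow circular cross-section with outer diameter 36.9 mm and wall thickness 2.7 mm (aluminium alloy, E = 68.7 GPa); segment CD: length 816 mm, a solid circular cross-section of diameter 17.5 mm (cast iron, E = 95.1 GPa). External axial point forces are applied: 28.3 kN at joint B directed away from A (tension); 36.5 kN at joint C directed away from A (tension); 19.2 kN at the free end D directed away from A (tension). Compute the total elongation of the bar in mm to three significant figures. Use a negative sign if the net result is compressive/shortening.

3.65 mm

Internal axial forces (sectioning from the free end, tension +): N_CD = 19.2 kN, N_BC = 55.7 kN, N_AB = 84 kN.
A_AB = 1146 mm².
A_BC = 290.1 mm².
A_CD = 240.5 mm².
δ_AB = 84000·406/(1146·44100) = 0.6748 mm
δ_BC = 55700·819/(290.1·68700) = 2.289 mm
δ_CD = 19200·816/(240.5·95100) = 0.6849 mm
δ = Σδ_i = 3.649 mm.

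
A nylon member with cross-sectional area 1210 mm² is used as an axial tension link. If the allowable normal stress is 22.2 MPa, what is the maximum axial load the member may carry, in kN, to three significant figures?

26.9 kN

P_max = σ_allow · A = 22.2 · 1210 = 26860 N = 26.86 kN.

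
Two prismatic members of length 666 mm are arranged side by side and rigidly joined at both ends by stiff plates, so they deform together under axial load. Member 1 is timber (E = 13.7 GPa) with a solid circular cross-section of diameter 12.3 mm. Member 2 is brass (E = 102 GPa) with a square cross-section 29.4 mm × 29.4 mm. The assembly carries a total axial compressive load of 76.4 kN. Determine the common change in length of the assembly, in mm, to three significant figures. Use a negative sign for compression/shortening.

-0.567 mm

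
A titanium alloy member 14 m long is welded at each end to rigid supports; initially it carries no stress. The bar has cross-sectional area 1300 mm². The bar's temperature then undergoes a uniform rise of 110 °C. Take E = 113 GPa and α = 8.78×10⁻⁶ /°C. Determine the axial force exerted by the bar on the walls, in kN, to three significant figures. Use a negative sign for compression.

Free thermal expansion αLΔT = 8.78e-6 · 14000 · 110 = 13.52 mm.
The walls impose strain ε = −(13.52)/14000 = -9.6580e-04; σ = Eε = 113000 · -9.6580e-04 = -109.1 MPa.
Wall reaction R = σ·A = -109.1·1300 = -141900 N = -141.9 kN.

-142 kN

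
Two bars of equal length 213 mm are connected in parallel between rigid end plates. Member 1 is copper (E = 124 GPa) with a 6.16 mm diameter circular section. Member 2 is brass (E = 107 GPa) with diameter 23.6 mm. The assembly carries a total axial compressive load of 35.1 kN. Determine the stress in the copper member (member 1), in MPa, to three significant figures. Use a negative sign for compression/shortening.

-86.2 MPa

A_1 = 29.8 mm².
A_2 = 437.4 mm².
Equal strain + equilibrium ⇒ each member carries load in proportion to AE: A₁E₁ = 3695000 N, A₂E₂ = 46810000 N, ΣAE = 50500000 N.
σ₁ = P·E₁/ΣAE = -35100·124000/50500000 = -86.18 MPa.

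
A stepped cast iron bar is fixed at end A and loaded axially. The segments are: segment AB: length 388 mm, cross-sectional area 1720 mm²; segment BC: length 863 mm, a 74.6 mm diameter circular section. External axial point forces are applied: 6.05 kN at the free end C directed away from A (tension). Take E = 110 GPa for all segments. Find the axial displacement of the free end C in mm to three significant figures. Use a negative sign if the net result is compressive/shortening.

0.0233 mm

Internal axial forces (sectioning from the free end, tension +): N_BC = 6.05 kN, N_AB = 6.05 kN.
A_BC = 4371 mm².
δ_AB = 6050·388/(1720·110000) = 0.01241 mm
δ_BC = 6050·863/(4371·110000) = 0.01086 mm
δ = Σδ_i = 0.02327 mm.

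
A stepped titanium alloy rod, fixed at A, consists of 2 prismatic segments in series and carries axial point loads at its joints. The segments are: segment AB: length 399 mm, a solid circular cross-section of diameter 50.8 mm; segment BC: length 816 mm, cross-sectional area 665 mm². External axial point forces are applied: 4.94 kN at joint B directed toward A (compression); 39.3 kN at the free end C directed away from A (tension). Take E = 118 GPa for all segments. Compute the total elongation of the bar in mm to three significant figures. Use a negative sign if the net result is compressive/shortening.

0.466 mm

Internal axial forces (sectioning from the free end, tension +): N_BC = 39.3 kN, N_AB = 34.36 kN.
A_AB = 2027 mm².
δ_AB = 34360·399/(2027·118000) = 0.05732 mm
δ_BC = 39300·816/(665·118000) = 0.4087 mm
δ = Σδ_i = 0.466 mm.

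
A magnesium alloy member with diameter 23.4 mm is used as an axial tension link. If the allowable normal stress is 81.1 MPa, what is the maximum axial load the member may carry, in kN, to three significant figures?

A = 430.1 mm².
P_max = σ_allow · A = 81.1 · 430.1 = 34880 N = 34.88 kN.

34.9 kN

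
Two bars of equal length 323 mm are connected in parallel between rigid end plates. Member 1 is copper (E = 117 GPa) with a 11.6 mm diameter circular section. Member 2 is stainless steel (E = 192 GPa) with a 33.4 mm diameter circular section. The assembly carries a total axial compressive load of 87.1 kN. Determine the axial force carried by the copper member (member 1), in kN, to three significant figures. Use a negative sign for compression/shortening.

A_1 = 105.7 mm².
A_2 = 876.2 mm².
Equal strain + equilibrium ⇒ each member carries load in proportion to AE: A₁E₁ = 12360000 N, A₂E₂ = 168200000 N, ΣAE = 180600000 N.
F₁ = P·A₁E₁/ΣAE = -87100·12360000/180600000 = -5964 N.

-5.96 kN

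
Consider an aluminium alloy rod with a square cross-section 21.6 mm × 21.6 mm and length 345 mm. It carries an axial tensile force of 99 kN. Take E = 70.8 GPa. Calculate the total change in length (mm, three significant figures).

1.03 mm

A = 466.6 mm².
δ_mech = NL/(AE) = 99000·345/(466.6·70800) = 1.034 mm.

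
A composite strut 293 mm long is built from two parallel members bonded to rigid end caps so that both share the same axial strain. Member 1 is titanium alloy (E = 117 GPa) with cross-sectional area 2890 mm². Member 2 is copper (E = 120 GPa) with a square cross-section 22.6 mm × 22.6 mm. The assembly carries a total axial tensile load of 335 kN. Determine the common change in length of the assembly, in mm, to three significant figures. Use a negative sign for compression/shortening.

0.246 mm

A_2 = 510.8 mm².
Equal strain + equilibrium ⇒ each member carries load in proportion to AE: A₁E₁ = 338100000 N, A₂E₂ = 61290000 N, ΣAE = 399400000 N.
δ = PL/ΣAE = 335000·293/399400000 = 0.2457 mm.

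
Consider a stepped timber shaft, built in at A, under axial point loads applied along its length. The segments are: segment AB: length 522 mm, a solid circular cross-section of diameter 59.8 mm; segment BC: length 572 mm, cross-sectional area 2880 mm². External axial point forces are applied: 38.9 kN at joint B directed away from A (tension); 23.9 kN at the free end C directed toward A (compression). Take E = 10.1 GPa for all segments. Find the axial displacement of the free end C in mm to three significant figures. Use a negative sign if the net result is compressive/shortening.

Internal axial forces (sectioning from the free end, tension +): N_BC = -23.9 kN, N_AB = 15 kN.
A_AB = 2809 mm².
δ_AB = 15000·522/(2809·10100) = 0.276 mm
δ_BC = -23900·572/(2880·10100) = -0.47 mm
δ = Σδ_i = -0.194 mm.

-0.194 mm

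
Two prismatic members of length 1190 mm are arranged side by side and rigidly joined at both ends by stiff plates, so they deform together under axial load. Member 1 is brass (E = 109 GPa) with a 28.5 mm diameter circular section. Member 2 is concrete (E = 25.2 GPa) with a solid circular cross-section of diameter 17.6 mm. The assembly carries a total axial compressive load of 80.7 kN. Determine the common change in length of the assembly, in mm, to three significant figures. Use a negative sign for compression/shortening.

A_1 = 637.9 mm².
A_2 = 243.3 mm².
Equal strain + equilibrium ⇒ each member carries load in proportion to AE: A₁E₁ = 69540000 N, A₂E₂ = 6131000 N, ΣAE = 75670000 N.
δ = PL/ΣAE = -80700·1190/75670000 = -1.269 mm.

-1.27 mm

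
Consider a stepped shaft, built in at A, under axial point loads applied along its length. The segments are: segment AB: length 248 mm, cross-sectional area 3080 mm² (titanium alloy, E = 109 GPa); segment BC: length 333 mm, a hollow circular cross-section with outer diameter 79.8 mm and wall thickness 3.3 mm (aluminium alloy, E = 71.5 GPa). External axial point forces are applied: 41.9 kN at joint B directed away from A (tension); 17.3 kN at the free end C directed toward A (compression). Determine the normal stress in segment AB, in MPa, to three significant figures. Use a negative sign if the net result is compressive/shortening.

Internal axial forces (sectioning from the free end, tension +): N_BC = -17.3 kN, N_AB = 24.6 kN.
σ_AB = N_AB/A_AB = 24600/3080 = 7.987 MPa.

7.99 MPa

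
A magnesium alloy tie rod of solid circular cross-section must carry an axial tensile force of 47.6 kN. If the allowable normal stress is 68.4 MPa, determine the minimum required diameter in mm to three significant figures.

Required area A ≥ P/σ_allow = 47600/68.4 = 695.9 mm².
For a solid circular section, d ≥ √(4A/π) = 29.77 mm.

29.8 mm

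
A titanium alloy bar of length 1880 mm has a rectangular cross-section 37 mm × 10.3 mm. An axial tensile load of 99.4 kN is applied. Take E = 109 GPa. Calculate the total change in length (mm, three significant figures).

A = 381.1 mm².
δ_mech = NL/(AE) = 99400·1880/(381.1·109000) = 4.499 mm.

4.50 mm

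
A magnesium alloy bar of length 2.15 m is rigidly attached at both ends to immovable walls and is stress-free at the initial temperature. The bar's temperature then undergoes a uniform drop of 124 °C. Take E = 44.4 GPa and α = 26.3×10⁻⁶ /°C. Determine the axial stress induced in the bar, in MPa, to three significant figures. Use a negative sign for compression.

Free thermal expansion αLΔT = 26.3e-6 · 2150 · -124 = -7.012 mm.
The walls impose strain ε = −(-7.012)/2150 = 3.2612e-03; σ = Eε = 44400 · 3.2612e-03 = 144.8 MPa.

145 MPa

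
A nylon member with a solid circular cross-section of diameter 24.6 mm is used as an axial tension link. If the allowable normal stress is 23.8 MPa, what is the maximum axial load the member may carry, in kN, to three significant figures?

11.3 kN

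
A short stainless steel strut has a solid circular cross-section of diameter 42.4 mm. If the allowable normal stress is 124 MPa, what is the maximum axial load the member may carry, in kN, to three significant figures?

A = 1412 mm².
P_max = σ_allow · A = 124 · 1412 = 175100 N = 175.1 kN.

175 kN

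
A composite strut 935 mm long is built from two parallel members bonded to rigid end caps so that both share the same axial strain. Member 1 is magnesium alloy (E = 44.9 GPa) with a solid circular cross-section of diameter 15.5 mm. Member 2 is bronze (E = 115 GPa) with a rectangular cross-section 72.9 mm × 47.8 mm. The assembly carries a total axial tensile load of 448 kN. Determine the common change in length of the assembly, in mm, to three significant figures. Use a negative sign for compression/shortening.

A_1 = 188.7 mm².
A_2 = 3485 mm².
Equal strain + equilibrium ⇒ each member carries load in proportion to AE: A₁E₁ = 8472000 N, A₂E₂ = 400700000 N, ΣAE = 409200000 N.
δ = PL/ΣAE = 448000·935/409200000 = 1.024 mm.

1.02 mm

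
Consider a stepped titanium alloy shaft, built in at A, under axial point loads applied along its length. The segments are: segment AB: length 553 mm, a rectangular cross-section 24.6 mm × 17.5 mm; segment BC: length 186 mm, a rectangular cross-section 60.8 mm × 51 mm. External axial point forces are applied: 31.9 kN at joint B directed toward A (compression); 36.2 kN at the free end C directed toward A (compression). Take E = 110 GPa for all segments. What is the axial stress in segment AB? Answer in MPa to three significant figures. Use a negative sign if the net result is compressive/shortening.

Internal axial forces (sectioning from the free end, tension +): N_BC = -36.2 kN, N_AB = -68.1 kN.
A_AB = 430.5 mm².
σ_AB = N_AB/A_AB = -68100/430.5 = -158.2 MPa.

-158 MPa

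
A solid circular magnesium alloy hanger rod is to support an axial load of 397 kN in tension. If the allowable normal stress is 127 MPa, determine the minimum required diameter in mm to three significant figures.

Required area A ≥ P/σ_allow = 397000/127 = 3126 mm².
For a solid circular section, d ≥ √(4A/π) = 63.09 mm.

63.1 mm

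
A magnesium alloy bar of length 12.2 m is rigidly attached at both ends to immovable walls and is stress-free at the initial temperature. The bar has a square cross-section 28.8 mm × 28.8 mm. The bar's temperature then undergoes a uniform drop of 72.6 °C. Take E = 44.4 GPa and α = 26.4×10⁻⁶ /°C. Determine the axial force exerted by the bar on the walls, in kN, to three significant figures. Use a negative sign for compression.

70.6 kN

Free thermal expansion αLΔT = 26.4e-6 · 12200 · -72.6 = -23.38 mm.
The walls impose strain ε = −(-23.38)/12200 = 1.9166e-03; σ = Eε = 44400 · 1.9166e-03 = 85.1 MPa.
Wall reaction R = σ·A = 85.1·829.4 = 70580 N = 70.58 kN.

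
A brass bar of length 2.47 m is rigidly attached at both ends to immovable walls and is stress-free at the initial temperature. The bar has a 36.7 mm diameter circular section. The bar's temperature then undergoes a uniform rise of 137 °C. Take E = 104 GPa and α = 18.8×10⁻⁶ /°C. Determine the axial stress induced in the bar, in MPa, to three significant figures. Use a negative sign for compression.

-268 MPa

Free thermal expansion αLΔT = 18.8e-6 · 2470 · 137 = 6.362 mm.
The walls impose strain ε = −(6.362)/2470 = -2.5756e-03; σ = Eε = 104000 · -2.5756e-03 = -267.9 MPa.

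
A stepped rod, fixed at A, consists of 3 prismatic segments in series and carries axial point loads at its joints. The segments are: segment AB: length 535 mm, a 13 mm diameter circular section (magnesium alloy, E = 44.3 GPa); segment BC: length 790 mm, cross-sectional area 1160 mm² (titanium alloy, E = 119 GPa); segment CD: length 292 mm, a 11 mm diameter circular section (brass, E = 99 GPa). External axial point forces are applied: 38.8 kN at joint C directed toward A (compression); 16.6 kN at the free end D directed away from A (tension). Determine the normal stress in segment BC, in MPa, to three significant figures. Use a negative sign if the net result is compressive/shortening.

-19.1 MPa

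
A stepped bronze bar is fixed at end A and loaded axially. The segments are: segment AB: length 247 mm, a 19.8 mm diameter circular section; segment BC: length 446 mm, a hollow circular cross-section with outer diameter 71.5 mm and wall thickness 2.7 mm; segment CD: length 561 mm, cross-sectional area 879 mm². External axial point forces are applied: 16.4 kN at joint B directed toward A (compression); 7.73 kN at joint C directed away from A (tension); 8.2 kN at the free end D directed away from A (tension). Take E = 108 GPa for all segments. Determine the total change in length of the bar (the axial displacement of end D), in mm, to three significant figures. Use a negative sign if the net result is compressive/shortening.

Internal axial forces (sectioning from the free end, tension +): N_CD = 8.2 kN, N_BC = 15.93 kN, N_AB = -0.47 kN.
A_AB = 307.9 mm².
A_BC = 583.6 mm².
δ_AB = -470·247/(307.9·108000) = -0.003491 mm
δ_BC = 15930·446/(583.6·108000) = 0.1127 mm
δ_CD = 8200·561/(879·108000) = 0.04846 mm
δ = Σδ_i = 0.1577 mm.

0.158 mm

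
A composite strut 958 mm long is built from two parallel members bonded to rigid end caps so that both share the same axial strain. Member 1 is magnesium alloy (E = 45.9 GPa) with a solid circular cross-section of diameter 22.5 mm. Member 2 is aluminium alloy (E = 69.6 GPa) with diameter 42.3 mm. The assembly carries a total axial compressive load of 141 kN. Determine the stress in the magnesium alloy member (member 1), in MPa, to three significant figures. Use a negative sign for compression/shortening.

A_1 = 397.6 mm².
A_2 = 1405 mm².
Equal strain + equilibrium ⇒ each member carries load in proportion to AE: A₁E₁ = 18250000 N, A₂E₂ = 97810000 N, ΣAE = 116100000 N.
σ₁ = P·E₁/ΣAE = -141000·45900/116100000 = -55.76 MPa.

-55.8 MPa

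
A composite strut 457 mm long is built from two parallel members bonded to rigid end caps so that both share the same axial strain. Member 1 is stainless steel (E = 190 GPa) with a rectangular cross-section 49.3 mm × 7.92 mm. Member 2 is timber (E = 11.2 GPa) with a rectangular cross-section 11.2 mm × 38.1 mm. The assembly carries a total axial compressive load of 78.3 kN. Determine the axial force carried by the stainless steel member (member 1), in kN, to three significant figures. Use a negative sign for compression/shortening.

-73.6 kN

A_1 = 390.5 mm².
A_2 = 426.7 mm².
Equal strain + equilibrium ⇒ each member carries load in proportion to AE: A₁E₁ = 74190000 N, A₂E₂ = 4779000 N, ΣAE = 78970000 N.
F₁ = P·A₁E₁/ΣAE = -78300·74190000/78970000 = -73560 N.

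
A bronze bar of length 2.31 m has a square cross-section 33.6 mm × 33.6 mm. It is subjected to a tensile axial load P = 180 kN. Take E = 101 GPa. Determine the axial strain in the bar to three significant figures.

A = 1129 mm².
σ = N/A = 159.4 MPa; ε = σ/E = 159.4/101000 = 1.579e-03.

0.00158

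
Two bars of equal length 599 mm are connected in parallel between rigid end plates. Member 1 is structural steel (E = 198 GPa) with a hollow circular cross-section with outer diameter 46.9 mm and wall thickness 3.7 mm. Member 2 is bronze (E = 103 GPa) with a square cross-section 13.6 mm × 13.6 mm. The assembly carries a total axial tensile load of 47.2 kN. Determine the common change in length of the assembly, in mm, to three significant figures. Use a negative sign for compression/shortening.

0.239 mm

A_1 = 502.2 mm².
A_2 = 185 mm².
Equal strain + equilibrium ⇒ each member carries load in proportion to AE: A₁E₁ = 99430000 N, A₂E₂ = 19050000 N, ΣAE = 118500000 N.
δ = PL/ΣAE = 47200·599/118500000 = 0.2386 mm.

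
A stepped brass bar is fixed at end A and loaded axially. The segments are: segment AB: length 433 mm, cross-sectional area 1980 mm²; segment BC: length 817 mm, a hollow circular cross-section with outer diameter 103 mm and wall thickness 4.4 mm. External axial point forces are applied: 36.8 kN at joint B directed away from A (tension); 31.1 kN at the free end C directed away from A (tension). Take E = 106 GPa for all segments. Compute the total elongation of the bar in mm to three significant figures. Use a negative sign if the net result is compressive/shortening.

0.316 mm

Internal axial forces (sectioning from the free end, tension +): N_BC = 31.1 kN, N_AB = 67.9 kN.
A_BC = 1363 mm².
δ_AB = 67900·433/(1980·106000) = 0.1401 mm
δ_BC = 31100·817/(1363·106000) = 0.1759 mm
δ = Σδ_i = 0.316 mm.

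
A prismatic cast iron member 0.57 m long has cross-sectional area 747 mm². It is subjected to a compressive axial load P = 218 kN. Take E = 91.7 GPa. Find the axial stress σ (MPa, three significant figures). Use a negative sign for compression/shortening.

σ = N/A = -218000/747 = -291.8 MPa.

-292 MPa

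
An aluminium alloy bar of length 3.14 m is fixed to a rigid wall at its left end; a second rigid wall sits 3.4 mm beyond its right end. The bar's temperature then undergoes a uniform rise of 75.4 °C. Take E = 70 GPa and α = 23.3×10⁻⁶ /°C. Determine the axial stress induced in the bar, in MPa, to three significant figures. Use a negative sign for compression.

-47.2 MPa

Free thermal expansion αLΔT = 23.3e-6 · 3140 · 75.4 = 5.516 mm.
The walls engage after the gap closes; constrained expansion = 5.516 − 3.4 = 2.116 mm.
The walls impose strain ε = −(2.116)/3140 = -6.7402e-04; σ = Eε = 70000 · -6.7402e-04 = -47.18 MPa.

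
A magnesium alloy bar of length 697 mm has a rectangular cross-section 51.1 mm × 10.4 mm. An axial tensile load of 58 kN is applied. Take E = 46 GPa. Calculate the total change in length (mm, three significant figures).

A = 531.4 mm².
δ_mech = NL/(AE) = 58000·697/(531.4·46000) = 1.654 mm.

1.65 mm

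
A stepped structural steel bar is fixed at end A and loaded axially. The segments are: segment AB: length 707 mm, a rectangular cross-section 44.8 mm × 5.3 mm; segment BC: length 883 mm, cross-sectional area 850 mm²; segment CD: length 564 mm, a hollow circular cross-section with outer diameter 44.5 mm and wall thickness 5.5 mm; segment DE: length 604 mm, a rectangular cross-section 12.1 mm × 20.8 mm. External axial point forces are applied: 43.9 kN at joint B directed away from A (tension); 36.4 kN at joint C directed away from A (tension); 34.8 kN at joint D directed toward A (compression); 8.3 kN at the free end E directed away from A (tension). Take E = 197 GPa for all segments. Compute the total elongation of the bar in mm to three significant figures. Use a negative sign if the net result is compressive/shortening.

0.854 mm

Internal axial forces (sectioning from the free end, tension +): N_DE = 8.3 kN, N_CD = -26.5 kN, N_BC = 9.9 kN, N_AB = 53.8 kN.
A_AB = 237.4 mm².
A_CD = 673.9 mm².
A_DE = 251.7 mm².
δ_AB = 53800·707/(237.4·197000) = 0.8132 mm
δ_BC = 9900·883/(850·197000) = 0.0522 mm
δ_CD = -26500·564/(673.9·197000) = -0.1126 mm
δ_DE = 8300·604/(251.7·197000) = 0.1011 mm
δ = Σδ_i = 0.8539 mm.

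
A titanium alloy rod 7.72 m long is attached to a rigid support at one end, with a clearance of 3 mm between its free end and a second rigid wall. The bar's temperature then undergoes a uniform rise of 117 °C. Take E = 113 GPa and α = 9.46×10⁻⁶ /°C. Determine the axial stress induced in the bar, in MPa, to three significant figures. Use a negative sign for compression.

-81.2 MPa

Free thermal expansion αLΔT = 9.46e-6 · 7720 · 117 = 8.545 mm.
The walls engage after the gap closes; constrained expansion = 8.545 − 3 = 5.545 mm.
The walls impose strain ε = −(5.545)/7720 = -7.1822e-04; σ = Eε = 113000 · -7.1822e-04 = -81.16 MPa.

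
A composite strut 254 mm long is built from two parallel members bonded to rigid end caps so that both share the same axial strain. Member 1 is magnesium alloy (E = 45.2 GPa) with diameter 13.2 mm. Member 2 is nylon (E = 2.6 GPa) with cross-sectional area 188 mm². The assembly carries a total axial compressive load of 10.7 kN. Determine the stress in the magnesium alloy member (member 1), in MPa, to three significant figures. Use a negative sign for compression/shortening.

A_1 = 136.8 mm².
Equal strain + equilibrium ⇒ each member carries load in proportion to AE: A₁E₁ = 6186000 N, A₂E₂ = 488800 N, ΣAE = 6674000 N.
σ₁ = P·E₁/ΣAE = -10700·45200/6674000 = -72.46 MPa.

-72.5 MPa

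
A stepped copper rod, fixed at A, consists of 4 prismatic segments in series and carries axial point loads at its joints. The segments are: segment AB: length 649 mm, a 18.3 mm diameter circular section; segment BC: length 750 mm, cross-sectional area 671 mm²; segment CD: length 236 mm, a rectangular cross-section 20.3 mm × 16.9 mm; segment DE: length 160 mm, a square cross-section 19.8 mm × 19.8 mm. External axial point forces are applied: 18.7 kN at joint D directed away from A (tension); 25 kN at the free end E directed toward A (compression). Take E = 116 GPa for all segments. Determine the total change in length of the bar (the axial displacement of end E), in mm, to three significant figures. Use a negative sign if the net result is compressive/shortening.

Internal axial forces (sectioning from the free end, tension +): N_DE = -25 kN, N_CD = -6.3 kN, N_BC = -6.3 kN, N_AB = -6.3 kN.
A_AB = 263 mm².
A_CD = 343.1 mm².
A_DE = 392 mm².
δ_AB = -6300·649/(263·116000) = -0.134 mm
δ_BC = -6300·750/(671·116000) = -0.0607 mm
δ_CD = -6300·236/(343.1·116000) = -0.03736 mm
δ_DE = -25000·160/(392·116000) = -0.08796 mm
δ = Σδ_i = -0.32 mm.

-0.320 mm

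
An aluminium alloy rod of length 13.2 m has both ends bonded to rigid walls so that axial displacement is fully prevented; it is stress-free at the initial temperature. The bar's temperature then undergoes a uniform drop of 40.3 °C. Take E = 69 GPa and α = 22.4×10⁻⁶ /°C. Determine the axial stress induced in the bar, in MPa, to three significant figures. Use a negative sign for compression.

Free thermal expansion αLΔT = 22.4e-6 · 13200 · -40.3 = -11.92 mm.
The walls impose strain ε = −(-11.92)/13200 = 9.0272e-04; σ = Eε = 69000 · 9.0272e-04 = 62.29 MPa.

62.3 MPa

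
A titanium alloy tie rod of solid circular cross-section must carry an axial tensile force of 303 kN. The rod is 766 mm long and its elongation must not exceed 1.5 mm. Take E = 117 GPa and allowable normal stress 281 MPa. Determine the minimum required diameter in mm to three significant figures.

41.0 mm

Required area A ≥ P/σ_allow = 303000/281 = 1078 mm².
For a solid circular section, d ≥ √(4A/π) = 37.05 mm.
Elongation limit: A ≥ PL/(Eδ_allow) = 303000·766/(117000·1.5) = 1322 mm² ⇒ d ≥ 41.03 mm.
The elongation limit governs.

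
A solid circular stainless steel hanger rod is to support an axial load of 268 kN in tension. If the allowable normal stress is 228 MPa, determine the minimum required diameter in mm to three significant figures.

38.7 mm

Required area A ≥ P/σ_allow = 268000/228 = 1175 mm².
For a solid circular section, d ≥ √(4A/π) = 38.69 mm.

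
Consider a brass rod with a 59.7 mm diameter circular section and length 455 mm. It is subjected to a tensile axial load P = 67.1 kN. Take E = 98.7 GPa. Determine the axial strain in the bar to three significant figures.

A = 2799 mm².
σ = N/A = 23.97 MPa; ε = σ/E = 23.97/98700 = 2.429e-04.

2.43e-04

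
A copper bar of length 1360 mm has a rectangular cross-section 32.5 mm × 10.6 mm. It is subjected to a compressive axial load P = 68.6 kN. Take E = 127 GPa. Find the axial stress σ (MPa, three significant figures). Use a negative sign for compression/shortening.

-199 MPa

A = 344.5 mm².
σ = N/A = -68600/344.5 = -199.1 MPa.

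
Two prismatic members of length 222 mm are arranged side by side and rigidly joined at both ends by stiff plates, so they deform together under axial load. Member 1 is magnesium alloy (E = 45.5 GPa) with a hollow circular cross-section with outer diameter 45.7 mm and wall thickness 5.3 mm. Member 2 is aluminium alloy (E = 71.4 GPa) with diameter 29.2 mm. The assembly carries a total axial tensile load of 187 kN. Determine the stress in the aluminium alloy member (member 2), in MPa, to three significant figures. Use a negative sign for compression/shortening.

170 MPa

A_1 = 672.7 mm².
A_2 = 669.7 mm².
Equal strain + equilibrium ⇒ each member carries load in proportion to AE: A₁E₁ = 30610000 N, A₂E₂ = 47810000 N, ΣAE = 78420000 N.
σ₂ = P·E₂/ΣAE = 187000·71400/78420000 = 170.3 MPa.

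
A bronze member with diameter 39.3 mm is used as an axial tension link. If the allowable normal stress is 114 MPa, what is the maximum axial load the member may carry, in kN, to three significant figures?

A = 1213 mm².
P_max = σ_allow · A = 114 · 1213 = 138300 N = 138.3 kN.

138 kN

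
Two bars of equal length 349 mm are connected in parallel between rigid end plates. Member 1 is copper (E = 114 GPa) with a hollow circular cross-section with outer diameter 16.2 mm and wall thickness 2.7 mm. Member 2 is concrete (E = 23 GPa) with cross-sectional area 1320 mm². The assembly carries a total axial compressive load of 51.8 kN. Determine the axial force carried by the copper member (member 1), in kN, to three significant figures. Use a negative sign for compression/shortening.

A_1 = 114.5 mm².
Equal strain + equilibrium ⇒ each member carries load in proportion to AE: A₁E₁ = 13050000 N, A₂E₂ = 30360000 N, ΣAE = 43410000 N.
F₁ = P·A₁E₁/ΣAE = -51800·13050000/43410000 = -15580 N.

-15.6 kN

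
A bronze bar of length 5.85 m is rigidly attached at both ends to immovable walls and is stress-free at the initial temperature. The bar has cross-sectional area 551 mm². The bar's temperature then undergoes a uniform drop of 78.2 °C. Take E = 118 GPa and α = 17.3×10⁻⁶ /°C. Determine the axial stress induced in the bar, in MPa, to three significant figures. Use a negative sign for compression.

160 MPa

Free thermal expansion αLΔT = 17.3e-6 · 5850 · -78.2 = -7.914 mm.
The walls impose strain ε = −(-7.914)/5850 = 1.3529e-03; σ = Eε = 118000 · 1.3529e-03 = 159.6 MPa.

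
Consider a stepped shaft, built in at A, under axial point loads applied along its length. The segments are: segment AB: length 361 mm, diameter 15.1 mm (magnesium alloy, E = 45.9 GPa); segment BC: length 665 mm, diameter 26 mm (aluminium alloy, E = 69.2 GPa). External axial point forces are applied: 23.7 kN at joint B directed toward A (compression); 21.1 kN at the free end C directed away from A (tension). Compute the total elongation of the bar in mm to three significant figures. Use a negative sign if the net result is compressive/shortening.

0.268 mm

Internal axial forces (sectioning from the free end, tension +): N_BC = 21.1 kN, N_AB = -2.6 kN.
A_AB = 179.1 mm².
A_BC = 530.9 mm².
δ_AB = -2600·361/(179.1·45900) = -0.1142 mm
δ_BC = 21100·665/(530.9·69200) = 0.3819 mm
δ = Σδ_i = 0.2677 mm.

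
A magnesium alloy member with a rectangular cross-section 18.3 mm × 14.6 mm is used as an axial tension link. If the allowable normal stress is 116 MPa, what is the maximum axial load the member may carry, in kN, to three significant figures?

31.0 kN

A = 267.2 mm².
P_max = σ_allow · A = 116 · 267.2 = 30990 N = 30.99 kN.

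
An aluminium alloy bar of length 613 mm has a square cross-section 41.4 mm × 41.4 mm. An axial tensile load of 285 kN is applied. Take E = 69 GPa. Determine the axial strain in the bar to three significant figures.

A = 1714 mm².
σ = N/A = 166.3 MPa; ε = σ/E = 166.3/69000 = 2.410e-03.

0.00241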